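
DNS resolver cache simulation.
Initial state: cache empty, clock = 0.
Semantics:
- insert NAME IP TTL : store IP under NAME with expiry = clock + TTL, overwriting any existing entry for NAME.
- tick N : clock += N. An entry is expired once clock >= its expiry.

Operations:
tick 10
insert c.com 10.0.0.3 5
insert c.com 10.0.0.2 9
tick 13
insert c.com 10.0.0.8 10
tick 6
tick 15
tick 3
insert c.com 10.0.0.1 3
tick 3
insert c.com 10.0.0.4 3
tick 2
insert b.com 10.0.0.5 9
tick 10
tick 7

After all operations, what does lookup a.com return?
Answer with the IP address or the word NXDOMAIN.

Op 1: tick 10 -> clock=10.
Op 2: insert c.com -> 10.0.0.3 (expiry=10+5=15). clock=10
Op 3: insert c.com -> 10.0.0.2 (expiry=10+9=19). clock=10
Op 4: tick 13 -> clock=23. purged={c.com}
Op 5: insert c.com -> 10.0.0.8 (expiry=23+10=33). clock=23
Op 6: tick 6 -> clock=29.
Op 7: tick 15 -> clock=44. purged={c.com}
Op 8: tick 3 -> clock=47.
Op 9: insert c.com -> 10.0.0.1 (expiry=47+3=50). clock=47
Op 10: tick 3 -> clock=50. purged={c.com}
Op 11: insert c.com -> 10.0.0.4 (expiry=50+3=53). clock=50
Op 12: tick 2 -> clock=52.
Op 13: insert b.com -> 10.0.0.5 (expiry=52+9=61). clock=52
Op 14: tick 10 -> clock=62. purged={b.com,c.com}
Op 15: tick 7 -> clock=69.
lookup a.com: not in cache (expired or never inserted)

Answer: NXDOMAIN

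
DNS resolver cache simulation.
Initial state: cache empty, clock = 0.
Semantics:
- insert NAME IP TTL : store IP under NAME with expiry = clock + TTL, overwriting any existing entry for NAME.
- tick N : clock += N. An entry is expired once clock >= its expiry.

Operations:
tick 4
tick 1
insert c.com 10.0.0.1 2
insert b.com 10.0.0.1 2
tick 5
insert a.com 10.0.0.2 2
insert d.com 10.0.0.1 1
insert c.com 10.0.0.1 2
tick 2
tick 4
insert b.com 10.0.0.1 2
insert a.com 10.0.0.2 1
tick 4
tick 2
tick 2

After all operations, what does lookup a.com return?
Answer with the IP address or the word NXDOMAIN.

Op 1: tick 4 -> clock=4.
Op 2: tick 1 -> clock=5.
Op 3: insert c.com -> 10.0.0.1 (expiry=5+2=7). clock=5
Op 4: insert b.com -> 10.0.0.1 (expiry=5+2=7). clock=5
Op 5: tick 5 -> clock=10. purged={b.com,c.com}
Op 6: insert a.com -> 10.0.0.2 (expiry=10+2=12). clock=10
Op 7: insert d.com -> 10.0.0.1 (expiry=10+1=11). clock=10
Op 8: insert c.com -> 10.0.0.1 (expiry=10+2=12). clock=10
Op 9: tick 2 -> clock=12. purged={a.com,c.com,d.com}
Op 10: tick 4 -> clock=16.
Op 11: insert b.com -> 10.0.0.1 (expiry=16+2=18). clock=16
Op 12: insert a.com -> 10.0.0.2 (expiry=16+1=17). clock=16
Op 13: tick 4 -> clock=20. purged={a.com,b.com}
Op 14: tick 2 -> clock=22.
Op 15: tick 2 -> clock=24.
lookup a.com: not in cache (expired or never inserted)

Answer: NXDOMAIN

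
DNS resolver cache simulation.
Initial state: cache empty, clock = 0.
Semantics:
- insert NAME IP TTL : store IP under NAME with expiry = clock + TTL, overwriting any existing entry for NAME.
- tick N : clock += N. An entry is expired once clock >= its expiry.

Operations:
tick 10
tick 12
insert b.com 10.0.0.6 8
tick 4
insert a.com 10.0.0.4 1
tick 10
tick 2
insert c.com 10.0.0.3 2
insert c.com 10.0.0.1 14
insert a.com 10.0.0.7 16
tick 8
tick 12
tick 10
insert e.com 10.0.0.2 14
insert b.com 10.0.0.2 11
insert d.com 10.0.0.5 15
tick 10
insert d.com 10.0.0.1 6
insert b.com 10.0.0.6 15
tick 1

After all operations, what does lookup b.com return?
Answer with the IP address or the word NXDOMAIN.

Op 1: tick 10 -> clock=10.
Op 2: tick 12 -> clock=22.
Op 3: insert b.com -> 10.0.0.6 (expiry=22+8=30). clock=22
Op 4: tick 4 -> clock=26.
Op 5: insert a.com -> 10.0.0.4 (expiry=26+1=27). clock=26
Op 6: tick 10 -> clock=36. purged={a.com,b.com}
Op 7: tick 2 -> clock=38.
Op 8: insert c.com -> 10.0.0.3 (expiry=38+2=40). clock=38
Op 9: insert c.com -> 10.0.0.1 (expiry=38+14=52). clock=38
Op 10: insert a.com -> 10.0.0.7 (expiry=38+16=54). clock=38
Op 11: tick 8 -> clock=46.
Op 12: tick 12 -> clock=58. purged={a.com,c.com}
Op 13: tick 10 -> clock=68.
Op 14: insert e.com -> 10.0.0.2 (expiry=68+14=82). clock=68
Op 15: insert b.com -> 10.0.0.2 (expiry=68+11=79). clock=68
Op 16: insert d.com -> 10.0.0.5 (expiry=68+15=83). clock=68
Op 17: tick 10 -> clock=78.
Op 18: insert d.com -> 10.0.0.1 (expiry=78+6=84). clock=78
Op 19: insert b.com -> 10.0.0.6 (expiry=78+15=93). clock=78
Op 20: tick 1 -> clock=79.
lookup b.com: present, ip=10.0.0.6 expiry=93 > clock=79

Answer: 10.0.0.6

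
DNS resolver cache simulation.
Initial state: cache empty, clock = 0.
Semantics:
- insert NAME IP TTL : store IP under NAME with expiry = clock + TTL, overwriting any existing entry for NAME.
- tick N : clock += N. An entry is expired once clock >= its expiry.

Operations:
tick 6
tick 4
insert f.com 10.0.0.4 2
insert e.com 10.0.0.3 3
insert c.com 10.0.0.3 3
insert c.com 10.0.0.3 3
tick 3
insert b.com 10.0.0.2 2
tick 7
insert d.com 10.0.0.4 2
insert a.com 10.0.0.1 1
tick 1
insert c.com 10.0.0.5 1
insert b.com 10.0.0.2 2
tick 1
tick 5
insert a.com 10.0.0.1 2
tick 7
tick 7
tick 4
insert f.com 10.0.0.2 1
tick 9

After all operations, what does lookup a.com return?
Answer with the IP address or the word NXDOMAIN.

Op 1: tick 6 -> clock=6.
Op 2: tick 4 -> clock=10.
Op 3: insert f.com -> 10.0.0.4 (expiry=10+2=12). clock=10
Op 4: insert e.com -> 10.0.0.3 (expiry=10+3=13). clock=10
Op 5: insert c.com -> 10.0.0.3 (expiry=10+3=13). clock=10
Op 6: insert c.com -> 10.0.0.3 (expiry=10+3=13). clock=10
Op 7: tick 3 -> clock=13. purged={c.com,e.com,f.com}
Op 8: insert b.com -> 10.0.0.2 (expiry=13+2=15). clock=13
Op 9: tick 7 -> clock=20. purged={b.com}
Op 10: insert d.com -> 10.0.0.4 (expiry=20+2=22). clock=20
Op 11: insert a.com -> 10.0.0.1 (expiry=20+1=21). clock=20
Op 12: tick 1 -> clock=21. purged={a.com}
Op 13: insert c.com -> 10.0.0.5 (expiry=21+1=22). clock=21
Op 14: insert b.com -> 10.0.0.2 (expiry=21+2=23). clock=21
Op 15: tick 1 -> clock=22. purged={c.com,d.com}
Op 16: tick 5 -> clock=27. purged={b.com}
Op 17: insert a.com -> 10.0.0.1 (expiry=27+2=29). clock=27
Op 18: tick 7 -> clock=34. purged={a.com}
Op 19: tick 7 -> clock=41.
Op 20: tick 4 -> clock=45.
Op 21: insert f.com -> 10.0.0.2 (expiry=45+1=46). clock=45
Op 22: tick 9 -> clock=54. purged={f.com}
lookup a.com: not in cache (expired or never inserted)

Answer: NXDOMAIN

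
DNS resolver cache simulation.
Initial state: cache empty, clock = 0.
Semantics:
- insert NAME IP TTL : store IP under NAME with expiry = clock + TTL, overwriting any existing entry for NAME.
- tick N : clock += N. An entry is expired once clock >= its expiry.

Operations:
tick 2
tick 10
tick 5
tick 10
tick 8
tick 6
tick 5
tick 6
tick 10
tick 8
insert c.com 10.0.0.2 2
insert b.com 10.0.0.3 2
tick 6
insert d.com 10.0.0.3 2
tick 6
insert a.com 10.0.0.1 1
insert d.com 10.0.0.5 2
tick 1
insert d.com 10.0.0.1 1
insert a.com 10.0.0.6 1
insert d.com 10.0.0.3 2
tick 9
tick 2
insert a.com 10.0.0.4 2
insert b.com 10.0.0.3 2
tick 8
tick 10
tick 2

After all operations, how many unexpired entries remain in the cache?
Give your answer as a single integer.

Op 1: tick 2 -> clock=2.
Op 2: tick 10 -> clock=12.
Op 3: tick 5 -> clock=17.
Op 4: tick 10 -> clock=27.
Op 5: tick 8 -> clock=35.
Op 6: tick 6 -> clock=41.
Op 7: tick 5 -> clock=46.
Op 8: tick 6 -> clock=52.
Op 9: tick 10 -> clock=62.
Op 10: tick 8 -> clock=70.
Op 11: insert c.com -> 10.0.0.2 (expiry=70+2=72). clock=70
Op 12: insert b.com -> 10.0.0.3 (expiry=70+2=72). clock=70
Op 13: tick 6 -> clock=76. purged={b.com,c.com}
Op 14: insert d.com -> 10.0.0.3 (expiry=76+2=78). clock=76
Op 15: tick 6 -> clock=82. purged={d.com}
Op 16: insert a.com -> 10.0.0.1 (expiry=82+1=83). clock=82
Op 17: insert d.com -> 10.0.0.5 (expiry=82+2=84). clock=82
Op 18: tick 1 -> clock=83. purged={a.com}
Op 19: insert d.com -> 10.0.0.1 (expiry=83+1=84). clock=83
Op 20: insert a.com -> 10.0.0.6 (expiry=83+1=84). clock=83
Op 21: insert d.com -> 10.0.0.3 (expiry=83+2=85). clock=83
Op 22: tick 9 -> clock=92. purged={a.com,d.com}
Op 23: tick 2 -> clock=94.
Op 24: insert a.com -> 10.0.0.4 (expiry=94+2=96). clock=94
Op 25: insert b.com -> 10.0.0.3 (expiry=94+2=96). clock=94
Op 26: tick 8 -> clock=102. purged={a.com,b.com}
Op 27: tick 10 -> clock=112.
Op 28: tick 2 -> clock=114.
Final cache (unexpired): {} -> size=0

Answer: 0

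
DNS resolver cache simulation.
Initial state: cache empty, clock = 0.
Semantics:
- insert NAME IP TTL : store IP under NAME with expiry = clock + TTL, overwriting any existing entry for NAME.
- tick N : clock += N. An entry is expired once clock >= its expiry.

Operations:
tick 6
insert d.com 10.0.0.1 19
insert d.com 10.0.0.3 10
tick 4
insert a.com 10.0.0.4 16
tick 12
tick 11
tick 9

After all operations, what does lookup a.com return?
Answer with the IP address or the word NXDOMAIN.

Op 1: tick 6 -> clock=6.
Op 2: insert d.com -> 10.0.0.1 (expiry=6+19=25). clock=6
Op 3: insert d.com -> 10.0.0.3 (expiry=6+10=16). clock=6
Op 4: tick 4 -> clock=10.
Op 5: insert a.com -> 10.0.0.4 (expiry=10+16=26). clock=10
Op 6: tick 12 -> clock=22. purged={d.com}
Op 7: tick 11 -> clock=33. purged={a.com}
Op 8: tick 9 -> clock=42.
lookup a.com: not in cache (expired or never inserted)

Answer: NXDOMAIN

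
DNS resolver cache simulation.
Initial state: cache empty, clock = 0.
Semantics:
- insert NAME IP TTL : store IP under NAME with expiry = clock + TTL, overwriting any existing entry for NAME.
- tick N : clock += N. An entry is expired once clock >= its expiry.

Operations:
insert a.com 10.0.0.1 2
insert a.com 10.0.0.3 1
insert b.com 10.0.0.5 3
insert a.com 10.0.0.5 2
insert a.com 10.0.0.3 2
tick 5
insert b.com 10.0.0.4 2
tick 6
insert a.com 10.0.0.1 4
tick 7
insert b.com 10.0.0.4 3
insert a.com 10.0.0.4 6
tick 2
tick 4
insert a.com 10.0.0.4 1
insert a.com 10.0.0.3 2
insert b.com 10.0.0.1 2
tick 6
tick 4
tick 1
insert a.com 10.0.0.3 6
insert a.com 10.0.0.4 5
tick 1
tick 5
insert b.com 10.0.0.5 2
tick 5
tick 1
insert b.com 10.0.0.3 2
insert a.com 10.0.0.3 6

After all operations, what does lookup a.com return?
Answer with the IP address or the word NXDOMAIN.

Answer: 10.0.0.3

Derivation:
Op 1: insert a.com -> 10.0.0.1 (expiry=0+2=2). clock=0
Op 2: insert a.com -> 10.0.0.3 (expiry=0+1=1). clock=0
Op 3: insert b.com -> 10.0.0.5 (expiry=0+3=3). clock=0
Op 4: insert a.com -> 10.0.0.5 (expiry=0+2=2). clock=0
Op 5: insert a.com -> 10.0.0.3 (expiry=0+2=2). clock=0
Op 6: tick 5 -> clock=5. purged={a.com,b.com}
Op 7: insert b.com -> 10.0.0.4 (expiry=5+2=7). clock=5
Op 8: tick 6 -> clock=11. purged={b.com}
Op 9: insert a.com -> 10.0.0.1 (expiry=11+4=15). clock=11
Op 10: tick 7 -> clock=18. purged={a.com}
Op 11: insert b.com -> 10.0.0.4 (expiry=18+3=21). clock=18
Op 12: insert a.com -> 10.0.0.4 (expiry=18+6=24). clock=18
Op 13: tick 2 -> clock=20.
Op 14: tick 4 -> clock=24. purged={a.com,b.com}
Op 15: insert a.com -> 10.0.0.4 (expiry=24+1=25). clock=24
Op 16: insert a.com -> 10.0.0.3 (expiry=24+2=26). clock=24
Op 17: insert b.com -> 10.0.0.1 (expiry=24+2=26). clock=24
Op 18: tick 6 -> clock=30. purged={a.com,b.com}
Op 19: tick 4 -> clock=34.
Op 20: tick 1 -> clock=35.
Op 21: insert a.com -> 10.0.0.3 (expiry=35+6=41). clock=35
Op 22: insert a.com -> 10.0.0.4 (expiry=35+5=40). clock=35
Op 23: tick 1 -> clock=36.
Op 24: tick 5 -> clock=41. purged={a.com}
Op 25: insert b.com -> 10.0.0.5 (expiry=41+2=43). clock=41
Op 26: tick 5 -> clock=46. purged={b.com}
Op 27: tick 1 -> clock=47.
Op 28: insert b.com -> 10.0.0.3 (expiry=47+2=49). clock=47
Op 29: insert a.com -> 10.0.0.3 (expiry=47+6=53). clock=47
lookup a.com: present, ip=10.0.0.3 expiry=53 > clock=47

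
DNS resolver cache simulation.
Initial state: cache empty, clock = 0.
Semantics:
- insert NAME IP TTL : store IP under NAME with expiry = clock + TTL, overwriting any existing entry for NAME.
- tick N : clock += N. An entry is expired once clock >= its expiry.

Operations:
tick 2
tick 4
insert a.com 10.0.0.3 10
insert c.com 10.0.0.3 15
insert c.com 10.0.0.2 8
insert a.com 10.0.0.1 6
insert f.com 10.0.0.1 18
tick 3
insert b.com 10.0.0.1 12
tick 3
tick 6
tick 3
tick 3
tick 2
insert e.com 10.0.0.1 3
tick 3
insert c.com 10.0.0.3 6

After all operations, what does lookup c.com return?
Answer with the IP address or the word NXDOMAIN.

Op 1: tick 2 -> clock=2.
Op 2: tick 4 -> clock=6.
Op 3: insert a.com -> 10.0.0.3 (expiry=6+10=16). clock=6
Op 4: insert c.com -> 10.0.0.3 (expiry=6+15=21). clock=6
Op 5: insert c.com -> 10.0.0.2 (expiry=6+8=14). clock=6
Op 6: insert a.com -> 10.0.0.1 (expiry=6+6=12). clock=6
Op 7: insert f.com -> 10.0.0.1 (expiry=6+18=24). clock=6
Op 8: tick 3 -> clock=9.
Op 9: insert b.com -> 10.0.0.1 (expiry=9+12=21). clock=9
Op 10: tick 3 -> clock=12. purged={a.com}
Op 11: tick 6 -> clock=18. purged={c.com}
Op 12: tick 3 -> clock=21. purged={b.com}
Op 13: tick 3 -> clock=24. purged={f.com}
Op 14: tick 2 -> clock=26.
Op 15: insert e.com -> 10.0.0.1 (expiry=26+3=29). clock=26
Op 16: tick 3 -> clock=29. purged={e.com}
Op 17: insert c.com -> 10.0.0.3 (expiry=29+6=35). clock=29
lookup c.com: present, ip=10.0.0.3 expiry=35 > clock=29

Answer: 10.0.0.3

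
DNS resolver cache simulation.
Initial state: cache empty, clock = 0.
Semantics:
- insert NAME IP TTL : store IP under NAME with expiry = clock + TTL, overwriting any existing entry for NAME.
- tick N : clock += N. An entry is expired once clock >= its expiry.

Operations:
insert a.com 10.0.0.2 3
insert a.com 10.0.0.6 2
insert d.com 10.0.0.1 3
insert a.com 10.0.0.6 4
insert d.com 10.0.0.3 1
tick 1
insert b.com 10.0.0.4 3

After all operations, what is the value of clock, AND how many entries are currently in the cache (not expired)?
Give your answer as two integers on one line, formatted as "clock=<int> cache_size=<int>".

Op 1: insert a.com -> 10.0.0.2 (expiry=0+3=3). clock=0
Op 2: insert a.com -> 10.0.0.6 (expiry=0+2=2). clock=0
Op 3: insert d.com -> 10.0.0.1 (expiry=0+3=3). clock=0
Op 4: insert a.com -> 10.0.0.6 (expiry=0+4=4). clock=0
Op 5: insert d.com -> 10.0.0.3 (expiry=0+1=1). clock=0
Op 6: tick 1 -> clock=1. purged={d.com}
Op 7: insert b.com -> 10.0.0.4 (expiry=1+3=4). clock=1
Final clock = 1
Final cache (unexpired): {a.com,b.com} -> size=2

Answer: clock=1 cache_size=2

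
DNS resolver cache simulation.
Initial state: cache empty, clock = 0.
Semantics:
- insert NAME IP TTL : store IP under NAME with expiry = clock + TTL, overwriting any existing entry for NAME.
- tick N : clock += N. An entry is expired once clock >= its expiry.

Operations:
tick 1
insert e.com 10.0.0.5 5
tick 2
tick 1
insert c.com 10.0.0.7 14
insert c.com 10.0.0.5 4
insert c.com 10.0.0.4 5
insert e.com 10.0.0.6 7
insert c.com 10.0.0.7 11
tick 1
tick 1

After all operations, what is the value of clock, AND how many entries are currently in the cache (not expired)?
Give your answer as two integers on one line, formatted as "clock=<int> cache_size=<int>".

Op 1: tick 1 -> clock=1.
Op 2: insert e.com -> 10.0.0.5 (expiry=1+5=6). clock=1
Op 3: tick 2 -> clock=3.
Op 4: tick 1 -> clock=4.
Op 5: insert c.com -> 10.0.0.7 (expiry=4+14=18). clock=4
Op 6: insert c.com -> 10.0.0.5 (expiry=4+4=8). clock=4
Op 7: insert c.com -> 10.0.0.4 (expiry=4+5=9). clock=4
Op 8: insert e.com -> 10.0.0.6 (expiry=4+7=11). clock=4
Op 9: insert c.com -> 10.0.0.7 (expiry=4+11=15). clock=4
Op 10: tick 1 -> clock=5.
Op 11: tick 1 -> clock=6.
Final clock = 6
Final cache (unexpired): {c.com,e.com} -> size=2

Answer: clock=6 cache_size=2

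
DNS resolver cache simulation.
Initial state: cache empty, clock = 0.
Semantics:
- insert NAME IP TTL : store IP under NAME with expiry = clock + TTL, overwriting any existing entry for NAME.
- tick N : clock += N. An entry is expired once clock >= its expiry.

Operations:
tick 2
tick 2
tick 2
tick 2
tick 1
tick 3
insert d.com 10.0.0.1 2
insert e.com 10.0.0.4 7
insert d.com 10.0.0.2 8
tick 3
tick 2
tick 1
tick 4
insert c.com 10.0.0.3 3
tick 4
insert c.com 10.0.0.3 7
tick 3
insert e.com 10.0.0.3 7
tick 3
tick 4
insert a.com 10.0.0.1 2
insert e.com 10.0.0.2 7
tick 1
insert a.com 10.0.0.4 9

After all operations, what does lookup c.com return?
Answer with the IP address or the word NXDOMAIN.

Answer: NXDOMAIN

Derivation:
Op 1: tick 2 -> clock=2.
Op 2: tick 2 -> clock=4.
Op 3: tick 2 -> clock=6.
Op 4: tick 2 -> clock=8.
Op 5: tick 1 -> clock=9.
Op 6: tick 3 -> clock=12.
Op 7: insert d.com -> 10.0.0.1 (expiry=12+2=14). clock=12
Op 8: insert e.com -> 10.0.0.4 (expiry=12+7=19). clock=12
Op 9: insert d.com -> 10.0.0.2 (expiry=12+8=20). clock=12
Op 10: tick 3 -> clock=15.
Op 11: tick 2 -> clock=17.
Op 12: tick 1 -> clock=18.
Op 13: tick 4 -> clock=22. purged={d.com,e.com}
Op 14: insert c.com -> 10.0.0.3 (expiry=22+3=25). clock=22
Op 15: tick 4 -> clock=26. purged={c.com}
Op 16: insert c.com -> 10.0.0.3 (expiry=26+7=33). clock=26
Op 17: tick 3 -> clock=29.
Op 18: insert e.com -> 10.0.0.3 (expiry=29+7=36). clock=29
Op 19: tick 3 -> clock=32.
Op 20: tick 4 -> clock=36. purged={c.com,e.com}
Op 21: insert a.com -> 10.0.0.1 (expiry=36+2=38). clock=36
Op 22: insert e.com -> 10.0.0.2 (expiry=36+7=43). clock=36
Op 23: tick 1 -> clock=37.
Op 24: insert a.com -> 10.0.0.4 (expiry=37+9=46). clock=37
lookup c.com: not in cache (expired or never inserted)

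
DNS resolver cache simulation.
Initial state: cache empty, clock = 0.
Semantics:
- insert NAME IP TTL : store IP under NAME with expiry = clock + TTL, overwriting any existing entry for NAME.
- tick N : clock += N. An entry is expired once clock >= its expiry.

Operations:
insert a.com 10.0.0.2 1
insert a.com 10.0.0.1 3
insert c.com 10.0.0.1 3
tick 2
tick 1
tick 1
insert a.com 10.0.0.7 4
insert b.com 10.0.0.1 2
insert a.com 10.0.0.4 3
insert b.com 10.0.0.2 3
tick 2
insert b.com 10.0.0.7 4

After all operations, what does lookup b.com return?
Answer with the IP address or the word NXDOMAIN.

Answer: 10.0.0.7

Derivation:
Op 1: insert a.com -> 10.0.0.2 (expiry=0+1=1). clock=0
Op 2: insert a.com -> 10.0.0.1 (expiry=0+3=3). clock=0
Op 3: insert c.com -> 10.0.0.1 (expiry=0+3=3). clock=0
Op 4: tick 2 -> clock=2.
Op 5: tick 1 -> clock=3. purged={a.com,c.com}
Op 6: tick 1 -> clock=4.
Op 7: insert a.com -> 10.0.0.7 (expiry=4+4=8). clock=4
Op 8: insert b.com -> 10.0.0.1 (expiry=4+2=6). clock=4
Op 9: insert a.com -> 10.0.0.4 (expiry=4+3=7). clock=4
Op 10: insert b.com -> 10.0.0.2 (expiry=4+3=7). clock=4
Op 11: tick 2 -> clock=6.
Op 12: insert b.com -> 10.0.0.7 (expiry=6+4=10). clock=6
lookup b.com: present, ip=10.0.0.7 expiry=10 > clock=6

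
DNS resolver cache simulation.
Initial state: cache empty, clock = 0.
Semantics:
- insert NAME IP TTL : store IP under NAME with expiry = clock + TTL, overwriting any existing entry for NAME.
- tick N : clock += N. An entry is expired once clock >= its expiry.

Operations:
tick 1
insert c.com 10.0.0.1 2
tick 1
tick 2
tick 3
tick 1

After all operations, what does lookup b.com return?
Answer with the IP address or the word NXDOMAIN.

Op 1: tick 1 -> clock=1.
Op 2: insert c.com -> 10.0.0.1 (expiry=1+2=3). clock=1
Op 3: tick 1 -> clock=2.
Op 4: tick 2 -> clock=4. purged={c.com}
Op 5: tick 3 -> clock=7.
Op 6: tick 1 -> clock=8.
lookup b.com: not in cache (expired or never inserted)

Answer: NXDOMAIN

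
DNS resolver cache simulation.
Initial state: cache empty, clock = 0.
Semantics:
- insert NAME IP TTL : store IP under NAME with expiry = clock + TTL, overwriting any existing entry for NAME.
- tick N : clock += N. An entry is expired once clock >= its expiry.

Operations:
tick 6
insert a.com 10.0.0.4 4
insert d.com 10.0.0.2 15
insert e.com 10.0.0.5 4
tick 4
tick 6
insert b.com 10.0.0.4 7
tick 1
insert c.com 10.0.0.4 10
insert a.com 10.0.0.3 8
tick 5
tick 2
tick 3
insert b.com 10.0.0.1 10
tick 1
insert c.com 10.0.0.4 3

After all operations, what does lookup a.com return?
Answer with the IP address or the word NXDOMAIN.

Answer: NXDOMAIN

Derivation:
Op 1: tick 6 -> clock=6.
Op 2: insert a.com -> 10.0.0.4 (expiry=6+4=10). clock=6
Op 3: insert d.com -> 10.0.0.2 (expiry=6+15=21). clock=6
Op 4: insert e.com -> 10.0.0.5 (expiry=6+4=10). clock=6
Op 5: tick 4 -> clock=10. purged={a.com,e.com}
Op 6: tick 6 -> clock=16.
Op 7: insert b.com -> 10.0.0.4 (expiry=16+7=23). clock=16
Op 8: tick 1 -> clock=17.
Op 9: insert c.com -> 10.0.0.4 (expiry=17+10=27). clock=17
Op 10: insert a.com -> 10.0.0.3 (expiry=17+8=25). clock=17
Op 11: tick 5 -> clock=22. purged={d.com}
Op 12: tick 2 -> clock=24. purged={b.com}
Op 13: tick 3 -> clock=27. purged={a.com,c.com}
Op 14: insert b.com -> 10.0.0.1 (expiry=27+10=37). clock=27
Op 15: tick 1 -> clock=28.
Op 16: insert c.com -> 10.0.0.4 (expiry=28+3=31). clock=28
lookup a.com: not in cache (expired or never inserted)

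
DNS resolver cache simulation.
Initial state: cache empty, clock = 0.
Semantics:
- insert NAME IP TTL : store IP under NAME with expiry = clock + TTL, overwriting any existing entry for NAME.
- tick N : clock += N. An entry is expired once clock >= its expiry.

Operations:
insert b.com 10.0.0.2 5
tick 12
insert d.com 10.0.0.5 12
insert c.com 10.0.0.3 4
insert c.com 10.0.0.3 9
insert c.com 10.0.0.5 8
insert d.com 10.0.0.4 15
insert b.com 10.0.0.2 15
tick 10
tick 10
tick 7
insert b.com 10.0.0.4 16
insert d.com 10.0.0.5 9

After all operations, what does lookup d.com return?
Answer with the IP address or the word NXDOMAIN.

Op 1: insert b.com -> 10.0.0.2 (expiry=0+5=5). clock=0
Op 2: tick 12 -> clock=12. purged={b.com}
Op 3: insert d.com -> 10.0.0.5 (expiry=12+12=24). clock=12
Op 4: insert c.com -> 10.0.0.3 (expiry=12+4=16). clock=12
Op 5: insert c.com -> 10.0.0.3 (expiry=12+9=21). clock=12
Op 6: insert c.com -> 10.0.0.5 (expiry=12+8=20). clock=12
Op 7: insert d.com -> 10.0.0.4 (expiry=12+15=27). clock=12
Op 8: insert b.com -> 10.0.0.2 (expiry=12+15=27). clock=12
Op 9: tick 10 -> clock=22. purged={c.com}
Op 10: tick 10 -> clock=32. purged={b.com,d.com}
Op 11: tick 7 -> clock=39.
Op 12: insert b.com -> 10.0.0.4 (expiry=39+16=55). clock=39
Op 13: insert d.com -> 10.0.0.5 (expiry=39+9=48). clock=39
lookup d.com: present, ip=10.0.0.5 expiry=48 > clock=39

Answer: 10.0.0.5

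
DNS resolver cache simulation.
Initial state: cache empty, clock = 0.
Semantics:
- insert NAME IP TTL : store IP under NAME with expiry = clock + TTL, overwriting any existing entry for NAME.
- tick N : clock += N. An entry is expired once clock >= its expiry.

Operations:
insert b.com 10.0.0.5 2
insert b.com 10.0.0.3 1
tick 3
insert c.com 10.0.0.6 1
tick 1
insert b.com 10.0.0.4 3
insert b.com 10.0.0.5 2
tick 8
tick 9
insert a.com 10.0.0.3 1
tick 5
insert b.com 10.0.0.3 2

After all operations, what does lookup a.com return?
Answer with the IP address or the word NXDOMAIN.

Answer: NXDOMAIN

Derivation:
Op 1: insert b.com -> 10.0.0.5 (expiry=0+2=2). clock=0
Op 2: insert b.com -> 10.0.0.3 (expiry=0+1=1). clock=0
Op 3: tick 3 -> clock=3. purged={b.com}
Op 4: insert c.com -> 10.0.0.6 (expiry=3+1=4). clock=3
Op 5: tick 1 -> clock=4. purged={c.com}
Op 6: insert b.com -> 10.0.0.4 (expiry=4+3=7). clock=4
Op 7: insert b.com -> 10.0.0.5 (expiry=4+2=6). clock=4
Op 8: tick 8 -> clock=12. purged={b.com}
Op 9: tick 9 -> clock=21.
Op 10: insert a.com -> 10.0.0.3 (expiry=21+1=22). clock=21
Op 11: tick 5 -> clock=26. purged={a.com}
Op 12: insert b.com -> 10.0.0.3 (expiry=26+2=28). clock=26
lookup a.com: not in cache (expired or never inserted)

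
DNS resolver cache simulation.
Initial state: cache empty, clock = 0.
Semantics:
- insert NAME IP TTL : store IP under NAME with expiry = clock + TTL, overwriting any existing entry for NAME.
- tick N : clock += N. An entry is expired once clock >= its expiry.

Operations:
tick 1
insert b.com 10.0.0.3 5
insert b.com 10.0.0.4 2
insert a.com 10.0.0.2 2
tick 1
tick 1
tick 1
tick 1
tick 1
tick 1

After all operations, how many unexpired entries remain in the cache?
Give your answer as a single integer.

Op 1: tick 1 -> clock=1.
Op 2: insert b.com -> 10.0.0.3 (expiry=1+5=6). clock=1
Op 3: insert b.com -> 10.0.0.4 (expiry=1+2=3). clock=1
Op 4: insert a.com -> 10.0.0.2 (expiry=1+2=3). clock=1
Op 5: tick 1 -> clock=2.
Op 6: tick 1 -> clock=3. purged={a.com,b.com}
Op 7: tick 1 -> clock=4.
Op 8: tick 1 -> clock=5.
Op 9: tick 1 -> clock=6.
Op 10: tick 1 -> clock=7.
Final cache (unexpired): {} -> size=0

Answer: 0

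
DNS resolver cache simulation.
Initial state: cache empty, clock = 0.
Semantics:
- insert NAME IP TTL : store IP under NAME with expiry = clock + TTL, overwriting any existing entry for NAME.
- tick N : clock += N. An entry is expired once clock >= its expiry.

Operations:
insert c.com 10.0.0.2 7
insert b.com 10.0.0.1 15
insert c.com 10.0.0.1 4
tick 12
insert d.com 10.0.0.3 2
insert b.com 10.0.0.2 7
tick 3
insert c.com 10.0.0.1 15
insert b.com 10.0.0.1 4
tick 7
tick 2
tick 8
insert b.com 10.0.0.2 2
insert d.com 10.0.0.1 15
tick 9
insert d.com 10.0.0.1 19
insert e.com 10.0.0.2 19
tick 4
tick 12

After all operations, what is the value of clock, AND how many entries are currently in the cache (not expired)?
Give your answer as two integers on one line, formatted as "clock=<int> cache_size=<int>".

Op 1: insert c.com -> 10.0.0.2 (expiry=0+7=7). clock=0
Op 2: insert b.com -> 10.0.0.1 (expiry=0+15=15). clock=0
Op 3: insert c.com -> 10.0.0.1 (expiry=0+4=4). clock=0
Op 4: tick 12 -> clock=12. purged={c.com}
Op 5: insert d.com -> 10.0.0.3 (expiry=12+2=14). clock=12
Op 6: insert b.com -> 10.0.0.2 (expiry=12+7=19). clock=12
Op 7: tick 3 -> clock=15. purged={d.com}
Op 8: insert c.com -> 10.0.0.1 (expiry=15+15=30). clock=15
Op 9: insert b.com -> 10.0.0.1 (expiry=15+4=19). clock=15
Op 10: tick 7 -> clock=22. purged={b.com}
Op 11: tick 2 -> clock=24.
Op 12: tick 8 -> clock=32. purged={c.com}
Op 13: insert b.com -> 10.0.0.2 (expiry=32+2=34). clock=32
Op 14: insert d.com -> 10.0.0.1 (expiry=32+15=47). clock=32
Op 15: tick 9 -> clock=41. purged={b.com}
Op 16: insert d.com -> 10.0.0.1 (expiry=41+19=60). clock=41
Op 17: insert e.com -> 10.0.0.2 (expiry=41+19=60). clock=41
Op 18: tick 4 -> clock=45.
Op 19: tick 12 -> clock=57.
Final clock = 57
Final cache (unexpired): {d.com,e.com} -> size=2

Answer: clock=57 cache_size=2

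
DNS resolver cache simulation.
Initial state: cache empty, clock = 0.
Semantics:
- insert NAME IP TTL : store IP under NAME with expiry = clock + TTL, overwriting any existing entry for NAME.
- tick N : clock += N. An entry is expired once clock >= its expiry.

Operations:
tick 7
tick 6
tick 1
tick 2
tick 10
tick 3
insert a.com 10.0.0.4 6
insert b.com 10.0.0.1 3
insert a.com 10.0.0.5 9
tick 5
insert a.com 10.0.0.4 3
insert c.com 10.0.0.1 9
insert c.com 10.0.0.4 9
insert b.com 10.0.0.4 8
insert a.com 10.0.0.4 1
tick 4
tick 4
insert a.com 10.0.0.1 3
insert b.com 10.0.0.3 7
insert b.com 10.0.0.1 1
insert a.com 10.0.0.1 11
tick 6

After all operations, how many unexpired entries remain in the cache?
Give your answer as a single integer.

Op 1: tick 7 -> clock=7.
Op 2: tick 6 -> clock=13.
Op 3: tick 1 -> clock=14.
Op 4: tick 2 -> clock=16.
Op 5: tick 10 -> clock=26.
Op 6: tick 3 -> clock=29.
Op 7: insert a.com -> 10.0.0.4 (expiry=29+6=35). clock=29
Op 8: insert b.com -> 10.0.0.1 (expiry=29+3=32). clock=29
Op 9: insert a.com -> 10.0.0.5 (expiry=29+9=38). clock=29
Op 10: tick 5 -> clock=34. purged={b.com}
Op 11: insert a.com -> 10.0.0.4 (expiry=34+3=37). clock=34
Op 12: insert c.com -> 10.0.0.1 (expiry=34+9=43). clock=34
Op 13: insert c.com -> 10.0.0.4 (expiry=34+9=43). clock=34
Op 14: insert b.com -> 10.0.0.4 (expiry=34+8=42). clock=34
Op 15: insert a.com -> 10.0.0.4 (expiry=34+1=35). clock=34
Op 16: tick 4 -> clock=38. purged={a.com}
Op 17: tick 4 -> clock=42. purged={b.com}
Op 18: insert a.com -> 10.0.0.1 (expiry=42+3=45). clock=42
Op 19: insert b.com -> 10.0.0.3 (expiry=42+7=49). clock=42
Op 20: insert b.com -> 10.0.0.1 (expiry=42+1=43). clock=42
Op 21: insert a.com -> 10.0.0.1 (expiry=42+11=53). clock=42
Op 22: tick 6 -> clock=48. purged={b.com,c.com}
Final cache (unexpired): {a.com} -> size=1

Answer: 1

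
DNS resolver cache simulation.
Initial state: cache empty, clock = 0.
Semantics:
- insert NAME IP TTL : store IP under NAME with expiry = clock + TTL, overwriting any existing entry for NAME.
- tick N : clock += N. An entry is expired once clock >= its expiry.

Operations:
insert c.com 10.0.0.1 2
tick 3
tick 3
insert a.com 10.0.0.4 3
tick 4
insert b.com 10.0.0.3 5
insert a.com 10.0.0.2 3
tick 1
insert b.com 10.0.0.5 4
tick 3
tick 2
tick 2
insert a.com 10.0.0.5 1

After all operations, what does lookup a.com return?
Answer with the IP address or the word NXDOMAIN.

Answer: 10.0.0.5

Derivation:
Op 1: insert c.com -> 10.0.0.1 (expiry=0+2=2). clock=0
Op 2: tick 3 -> clock=3. purged={c.com}
Op 3: tick 3 -> clock=6.
Op 4: insert a.com -> 10.0.0.4 (expiry=6+3=9). clock=6
Op 5: tick 4 -> clock=10. purged={a.com}
Op 6: insert b.com -> 10.0.0.3 (expiry=10+5=15). clock=10
Op 7: insert a.com -> 10.0.0.2 (expiry=10+3=13). clock=10
Op 8: tick 1 -> clock=11.
Op 9: insert b.com -> 10.0.0.5 (expiry=11+4=15). clock=11
Op 10: tick 3 -> clock=14. purged={a.com}
Op 11: tick 2 -> clock=16. purged={b.com}
Op 12: tick 2 -> clock=18.
Op 13: insert a.com -> 10.0.0.5 (expiry=18+1=19). clock=18
lookup a.com: present, ip=10.0.0.5 expiry=19 > clock=18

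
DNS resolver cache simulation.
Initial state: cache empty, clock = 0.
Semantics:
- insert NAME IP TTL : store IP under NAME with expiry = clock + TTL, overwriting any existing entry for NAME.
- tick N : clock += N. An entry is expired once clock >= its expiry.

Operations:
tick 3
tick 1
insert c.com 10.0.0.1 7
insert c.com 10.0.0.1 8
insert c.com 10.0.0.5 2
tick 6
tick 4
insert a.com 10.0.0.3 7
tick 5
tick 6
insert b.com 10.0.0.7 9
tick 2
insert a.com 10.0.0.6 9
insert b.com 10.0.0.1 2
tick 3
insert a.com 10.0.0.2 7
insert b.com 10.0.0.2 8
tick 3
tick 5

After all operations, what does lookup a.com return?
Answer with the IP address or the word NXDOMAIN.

Answer: NXDOMAIN

Derivation:
Op 1: tick 3 -> clock=3.
Op 2: tick 1 -> clock=4.
Op 3: insert c.com -> 10.0.0.1 (expiry=4+7=11). clock=4
Op 4: insert c.com -> 10.0.0.1 (expiry=4+8=12). clock=4
Op 5: insert c.com -> 10.0.0.5 (expiry=4+2=6). clock=4
Op 6: tick 6 -> clock=10. purged={c.com}
Op 7: tick 4 -> clock=14.
Op 8: insert a.com -> 10.0.0.3 (expiry=14+7=21). clock=14
Op 9: tick 5 -> clock=19.
Op 10: tick 6 -> clock=25. purged={a.com}
Op 11: insert b.com -> 10.0.0.7 (expiry=25+9=34). clock=25
Op 12: tick 2 -> clock=27.
Op 13: insert a.com -> 10.0.0.6 (expiry=27+9=36). clock=27
Op 14: insert b.com -> 10.0.0.1 (expiry=27+2=29). clock=27
Op 15: tick 3 -> clock=30. purged={b.com}
Op 16: insert a.com -> 10.0.0.2 (expiry=30+7=37). clock=30
Op 17: insert b.com -> 10.0.0.2 (expiry=30+8=38). clock=30
Op 18: tick 3 -> clock=33.
Op 19: tick 5 -> clock=38. purged={a.com,b.com}
lookup a.com: not in cache (expired or never inserted)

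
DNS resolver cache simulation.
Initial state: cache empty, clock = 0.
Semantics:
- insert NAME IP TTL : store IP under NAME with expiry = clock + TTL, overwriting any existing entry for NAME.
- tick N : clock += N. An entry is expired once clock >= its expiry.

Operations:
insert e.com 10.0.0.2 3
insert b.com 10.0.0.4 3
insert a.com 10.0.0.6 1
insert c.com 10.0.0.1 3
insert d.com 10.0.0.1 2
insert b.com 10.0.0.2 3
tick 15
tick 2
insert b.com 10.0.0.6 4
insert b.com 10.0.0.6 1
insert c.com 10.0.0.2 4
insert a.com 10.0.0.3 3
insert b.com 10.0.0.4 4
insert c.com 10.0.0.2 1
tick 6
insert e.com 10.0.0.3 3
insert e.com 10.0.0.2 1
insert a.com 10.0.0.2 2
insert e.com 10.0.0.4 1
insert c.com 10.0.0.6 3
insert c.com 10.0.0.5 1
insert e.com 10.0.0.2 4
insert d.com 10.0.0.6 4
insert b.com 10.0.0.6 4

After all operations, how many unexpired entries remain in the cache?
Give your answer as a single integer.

Op 1: insert e.com -> 10.0.0.2 (expiry=0+3=3). clock=0
Op 2: insert b.com -> 10.0.0.4 (expiry=0+3=3). clock=0
Op 3: insert a.com -> 10.0.0.6 (expiry=0+1=1). clock=0
Op 4: insert c.com -> 10.0.0.1 (expiry=0+3=3). clock=0
Op 5: insert d.com -> 10.0.0.1 (expiry=0+2=2). clock=0
Op 6: insert b.com -> 10.0.0.2 (expiry=0+3=3). clock=0
Op 7: tick 15 -> clock=15. purged={a.com,b.com,c.com,d.com,e.com}
Op 8: tick 2 -> clock=17.
Op 9: insert b.com -> 10.0.0.6 (expiry=17+4=21). clock=17
Op 10: insert b.com -> 10.0.0.6 (expiry=17+1=18). clock=17
Op 11: insert c.com -> 10.0.0.2 (expiry=17+4=21). clock=17
Op 12: insert a.com -> 10.0.0.3 (expiry=17+3=20). clock=17
Op 13: insert b.com -> 10.0.0.4 (expiry=17+4=21). clock=17
Op 14: insert c.com -> 10.0.0.2 (expiry=17+1=18). clock=17
Op 15: tick 6 -> clock=23. purged={a.com,b.com,c.com}
Op 16: insert e.com -> 10.0.0.3 (expiry=23+3=26). clock=23
Op 17: insert e.com -> 10.0.0.2 (expiry=23+1=24). clock=23
Op 18: insert a.com -> 10.0.0.2 (expiry=23+2=25). clock=23
Op 19: insert e.com -> 10.0.0.4 (expiry=23+1=24). clock=23
Op 20: insert c.com -> 10.0.0.6 (expiry=23+3=26). clock=23
Op 21: insert c.com -> 10.0.0.5 (expiry=23+1=24). clock=23
Op 22: insert e.com -> 10.0.0.2 (expiry=23+4=27). clock=23
Op 23: insert d.com -> 10.0.0.6 (expiry=23+4=27). clock=23
Op 24: insert b.com -> 10.0.0.6 (expiry=23+4=27). clock=23
Final cache (unexpired): {a.com,b.com,c.com,d.com,e.com} -> size=5

Answer: 5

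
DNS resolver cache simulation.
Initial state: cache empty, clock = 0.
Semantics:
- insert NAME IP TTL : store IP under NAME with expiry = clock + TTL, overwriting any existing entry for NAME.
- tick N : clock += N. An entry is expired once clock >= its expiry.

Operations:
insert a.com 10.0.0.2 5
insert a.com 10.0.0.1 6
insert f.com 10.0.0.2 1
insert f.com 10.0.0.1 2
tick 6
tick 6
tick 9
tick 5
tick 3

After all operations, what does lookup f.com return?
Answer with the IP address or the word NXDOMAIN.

Op 1: insert a.com -> 10.0.0.2 (expiry=0+5=5). clock=0
Op 2: insert a.com -> 10.0.0.1 (expiry=0+6=6). clock=0
Op 3: insert f.com -> 10.0.0.2 (expiry=0+1=1). clock=0
Op 4: insert f.com -> 10.0.0.1 (expiry=0+2=2). clock=0
Op 5: tick 6 -> clock=6. purged={a.com,f.com}
Op 6: tick 6 -> clock=12.
Op 7: tick 9 -> clock=21.
Op 8: tick 5 -> clock=26.
Op 9: tick 3 -> clock=29.
lookup f.com: not in cache (expired or never inserted)

Answer: NXDOMAIN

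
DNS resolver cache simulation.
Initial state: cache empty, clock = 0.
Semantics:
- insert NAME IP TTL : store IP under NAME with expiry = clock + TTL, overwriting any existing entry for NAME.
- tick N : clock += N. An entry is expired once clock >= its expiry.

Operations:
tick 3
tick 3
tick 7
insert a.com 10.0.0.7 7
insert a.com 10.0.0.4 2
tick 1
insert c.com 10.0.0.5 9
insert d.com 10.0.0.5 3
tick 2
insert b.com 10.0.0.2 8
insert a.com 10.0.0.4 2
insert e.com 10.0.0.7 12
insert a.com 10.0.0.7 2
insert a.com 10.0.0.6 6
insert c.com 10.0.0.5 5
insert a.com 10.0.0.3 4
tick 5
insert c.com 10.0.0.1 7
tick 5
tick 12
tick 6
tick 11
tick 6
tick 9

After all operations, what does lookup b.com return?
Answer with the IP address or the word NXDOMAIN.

Answer: NXDOMAIN

Derivation:
Op 1: tick 3 -> clock=3.
Op 2: tick 3 -> clock=6.
Op 3: tick 7 -> clock=13.
Op 4: insert a.com -> 10.0.0.7 (expiry=13+7=20). clock=13
Op 5: insert a.com -> 10.0.0.4 (expiry=13+2=15). clock=13
Op 6: tick 1 -> clock=14.
Op 7: insert c.com -> 10.0.0.5 (expiry=14+9=23). clock=14
Op 8: insert d.com -> 10.0.0.5 (expiry=14+3=17). clock=14
Op 9: tick 2 -> clock=16. purged={a.com}
Op 10: insert b.com -> 10.0.0.2 (expiry=16+8=24). clock=16
Op 11: insert a.com -> 10.0.0.4 (expiry=16+2=18). clock=16
Op 12: insert e.com -> 10.0.0.7 (expiry=16+12=28). clock=16
Op 13: insert a.com -> 10.0.0.7 (expiry=16+2=18). clock=16
Op 14: insert a.com -> 10.0.0.6 (expiry=16+6=22). clock=16
Op 15: insert c.com -> 10.0.0.5 (expiry=16+5=21). clock=16
Op 16: insert a.com -> 10.0.0.3 (expiry=16+4=20). clock=16
Op 17: tick 5 -> clock=21. purged={a.com,c.com,d.com}
Op 18: insert c.com -> 10.0.0.1 (expiry=21+7=28). clock=21
Op 19: tick 5 -> clock=26. purged={b.com}
Op 20: tick 12 -> clock=38. purged={c.com,e.com}
Op 21: tick 6 -> clock=44.
Op 22: tick 11 -> clock=55.
Op 23: tick 6 -> clock=61.
Op 24: tick 9 -> clock=70.
lookup b.com: not in cache (expired or never inserted)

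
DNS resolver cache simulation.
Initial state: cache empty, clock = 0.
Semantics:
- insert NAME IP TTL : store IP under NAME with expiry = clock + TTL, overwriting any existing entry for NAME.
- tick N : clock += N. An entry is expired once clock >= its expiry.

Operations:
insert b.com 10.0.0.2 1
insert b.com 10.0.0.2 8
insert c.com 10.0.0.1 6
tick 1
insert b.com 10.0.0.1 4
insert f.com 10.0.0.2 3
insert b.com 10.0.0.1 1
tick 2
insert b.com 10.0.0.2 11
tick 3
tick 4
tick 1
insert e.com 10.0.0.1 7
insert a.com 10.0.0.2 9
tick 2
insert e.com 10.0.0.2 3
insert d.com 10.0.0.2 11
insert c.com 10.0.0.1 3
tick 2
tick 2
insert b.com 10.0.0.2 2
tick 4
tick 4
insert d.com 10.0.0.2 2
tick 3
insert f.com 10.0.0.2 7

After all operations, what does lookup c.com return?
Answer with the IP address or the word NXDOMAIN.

Op 1: insert b.com -> 10.0.0.2 (expiry=0+1=1). clock=0
Op 2: insert b.com -> 10.0.0.2 (expiry=0+8=8). clock=0
Op 3: insert c.com -> 10.0.0.1 (expiry=0+6=6). clock=0
Op 4: tick 1 -> clock=1.
Op 5: insert b.com -> 10.0.0.1 (expiry=1+4=5). clock=1
Op 6: insert f.com -> 10.0.0.2 (expiry=1+3=4). clock=1
Op 7: insert b.com -> 10.0.0.1 (expiry=1+1=2). clock=1
Op 8: tick 2 -> clock=3. purged={b.com}
Op 9: insert b.com -> 10.0.0.2 (expiry=3+11=14). clock=3
Op 10: tick 3 -> clock=6. purged={c.com,f.com}
Op 11: tick 4 -> clock=10.
Op 12: tick 1 -> clock=11.
Op 13: insert e.com -> 10.0.0.1 (expiry=11+7=18). clock=11
Op 14: insert a.com -> 10.0.0.2 (expiry=11+9=20). clock=11
Op 15: tick 2 -> clock=13.
Op 16: insert e.com -> 10.0.0.2 (expiry=13+3=16). clock=13
Op 17: insert d.com -> 10.0.0.2 (expiry=13+11=24). clock=13
Op 18: insert c.com -> 10.0.0.1 (expiry=13+3=16). clock=13
Op 19: tick 2 -> clock=15. purged={b.com}
Op 20: tick 2 -> clock=17. purged={c.com,e.com}
Op 21: insert b.com -> 10.0.0.2 (expiry=17+2=19). clock=17
Op 22: tick 4 -> clock=21. purged={a.com,b.com}
Op 23: tick 4 -> clock=25. purged={d.com}
Op 24: insert d.com -> 10.0.0.2 (expiry=25+2=27). clock=25
Op 25: tick 3 -> clock=28. purged={d.com}
Op 26: insert f.com -> 10.0.0.2 (expiry=28+7=35). clock=28
lookup c.com: not in cache (expired or never inserted)

Answer: NXDOMAIN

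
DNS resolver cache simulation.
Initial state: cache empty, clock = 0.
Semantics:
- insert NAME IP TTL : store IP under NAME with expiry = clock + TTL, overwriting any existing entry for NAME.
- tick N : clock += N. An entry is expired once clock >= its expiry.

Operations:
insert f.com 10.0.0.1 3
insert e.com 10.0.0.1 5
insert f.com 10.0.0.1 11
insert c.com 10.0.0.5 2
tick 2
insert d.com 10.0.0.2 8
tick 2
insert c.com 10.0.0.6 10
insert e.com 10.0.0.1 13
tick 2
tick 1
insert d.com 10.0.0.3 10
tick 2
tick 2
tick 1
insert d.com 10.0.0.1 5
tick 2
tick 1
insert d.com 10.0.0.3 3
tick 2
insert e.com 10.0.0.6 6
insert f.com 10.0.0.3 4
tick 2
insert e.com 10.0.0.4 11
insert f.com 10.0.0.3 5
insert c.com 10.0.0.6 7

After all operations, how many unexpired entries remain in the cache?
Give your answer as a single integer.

Op 1: insert f.com -> 10.0.0.1 (expiry=0+3=3). clock=0
Op 2: insert e.com -> 10.0.0.1 (expiry=0+5=5). clock=0
Op 3: insert f.com -> 10.0.0.1 (expiry=0+11=11). clock=0
Op 4: insert c.com -> 10.0.0.5 (expiry=0+2=2). clock=0
Op 5: tick 2 -> clock=2. purged={c.com}
Op 6: insert d.com -> 10.0.0.2 (expiry=2+8=10). clock=2
Op 7: tick 2 -> clock=4.
Op 8: insert c.com -> 10.0.0.6 (expiry=4+10=14). clock=4
Op 9: insert e.com -> 10.0.0.1 (expiry=4+13=17). clock=4
Op 10: tick 2 -> clock=6.
Op 11: tick 1 -> clock=7.
Op 12: insert d.com -> 10.0.0.3 (expiry=7+10=17). clock=7
Op 13: tick 2 -> clock=9.
Op 14: tick 2 -> clock=11. purged={f.com}
Op 15: tick 1 -> clock=12.
Op 16: insert d.com -> 10.0.0.1 (expiry=12+5=17). clock=12
Op 17: tick 2 -> clock=14. purged={c.com}
Op 18: tick 1 -> clock=15.
Op 19: insert d.com -> 10.0.0.3 (expiry=15+3=18). clock=15
Op 20: tick 2 -> clock=17. purged={e.com}
Op 21: insert e.com -> 10.0.0.6 (expiry=17+6=23). clock=17
Op 22: insert f.com -> 10.0.0.3 (expiry=17+4=21). clock=17
Op 23: tick 2 -> clock=19. purged={d.com}
Op 24: insert e.com -> 10.0.0.4 (expiry=19+11=30). clock=19
Op 25: insert f.com -> 10.0.0.3 (expiry=19+5=24). clock=19
Op 26: insert c.com -> 10.0.0.6 (expiry=19+7=26). clock=19
Final cache (unexpired): {c.com,e.com,f.com} -> size=3

Answer: 3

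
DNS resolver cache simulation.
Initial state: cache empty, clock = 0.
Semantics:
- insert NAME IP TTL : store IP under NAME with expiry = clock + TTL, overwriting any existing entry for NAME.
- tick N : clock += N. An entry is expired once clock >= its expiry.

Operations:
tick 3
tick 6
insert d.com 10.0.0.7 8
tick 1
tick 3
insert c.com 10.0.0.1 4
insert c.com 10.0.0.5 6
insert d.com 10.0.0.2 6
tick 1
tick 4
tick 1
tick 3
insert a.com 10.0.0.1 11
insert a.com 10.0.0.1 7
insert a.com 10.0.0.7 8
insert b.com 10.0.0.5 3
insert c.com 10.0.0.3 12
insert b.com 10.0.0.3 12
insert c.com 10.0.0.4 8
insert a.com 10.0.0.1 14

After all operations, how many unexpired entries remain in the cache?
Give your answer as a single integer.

Answer: 3

Derivation:
Op 1: tick 3 -> clock=3.
Op 2: tick 6 -> clock=9.
Op 3: insert d.com -> 10.0.0.7 (expiry=9+8=17). clock=9
Op 4: tick 1 -> clock=10.
Op 5: tick 3 -> clock=13.
Op 6: insert c.com -> 10.0.0.1 (expiry=13+4=17). clock=13
Op 7: insert c.com -> 10.0.0.5 (expiry=13+6=19). clock=13
Op 8: insert d.com -> 10.0.0.2 (expiry=13+6=19). clock=13
Op 9: tick 1 -> clock=14.
Op 10: tick 4 -> clock=18.
Op 11: tick 1 -> clock=19. purged={c.com,d.com}
Op 12: tick 3 -> clock=22.
Op 13: insert a.com -> 10.0.0.1 (expiry=22+11=33). clock=22
Op 14: insert a.com -> 10.0.0.1 (expiry=22+7=29). clock=22
Op 15: insert a.com -> 10.0.0.7 (expiry=22+8=30). clock=22
Op 16: insert b.com -> 10.0.0.5 (expiry=22+3=25). clock=22
Op 17: insert c.com -> 10.0.0.3 (expiry=22+12=34). clock=22
Op 18: insert b.com -> 10.0.0.3 (expiry=22+12=34). clock=22
Op 19: insert c.com -> 10.0.0.4 (expiry=22+8=30). clock=22
Op 20: insert a.com -> 10.0.0.1 (expiry=22+14=36). clock=22
Final cache (unexpired): {a.com,b.com,c.com} -> size=3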